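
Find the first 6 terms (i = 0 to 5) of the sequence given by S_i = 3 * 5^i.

This is a geometric sequence.
i=0: S_0 = 3 * 5^0 = 3
i=1: S_1 = 3 * 5^1 = 15
i=2: S_2 = 3 * 5^2 = 75
i=3: S_3 = 3 * 5^3 = 375
i=4: S_4 = 3 * 5^4 = 1875
i=5: S_5 = 3 * 5^5 = 9375
The first 6 terms are: [3, 15, 75, 375, 1875, 9375]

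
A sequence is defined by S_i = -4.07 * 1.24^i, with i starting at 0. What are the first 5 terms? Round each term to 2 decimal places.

This is a geometric sequence.
i=0: S_0 = -4.07 * 1.24^0 = -4.07
i=1: S_1 = -4.07 * 1.24^1 ≈ -5.05
i=2: S_2 = -4.07 * 1.24^2 ≈ -6.26
i=3: S_3 = -4.07 * 1.24^3 ≈ -7.76
i=4: S_4 = -4.07 * 1.24^4 ≈ -9.62
The first 5 terms are: [-4.07, -5.05, -6.26, -7.76, -9.62]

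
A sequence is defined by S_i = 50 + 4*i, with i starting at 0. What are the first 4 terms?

This is an arithmetic sequence.
i=0: S_0 = 50 + 4*0 = 50
i=1: S_1 = 50 + 4*1 = 54
i=2: S_2 = 50 + 4*2 = 58
i=3: S_3 = 50 + 4*3 = 62
The first 4 terms are: [50, 54, 58, 62]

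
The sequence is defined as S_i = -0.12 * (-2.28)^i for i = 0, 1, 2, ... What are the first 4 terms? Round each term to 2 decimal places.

This is a geometric sequence.
i=0: S_0 = -0.12 * (-2.28)^0 = -0.12
i=1: S_1 = -0.12 * (-2.28)^1 ≈ 0.27
i=2: S_2 = -0.12 * (-2.28)^2 ≈ -0.62
i=3: S_3 = -0.12 * (-2.28)^3 ≈ 1.42
The first 4 terms are: [-0.12, 0.27, -0.62, 1.42]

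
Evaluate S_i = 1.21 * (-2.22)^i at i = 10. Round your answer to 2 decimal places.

S_10 = 1.21 * (-2.22)^10 ≈ 1.21 * 2907.5671 ≈ 3518.16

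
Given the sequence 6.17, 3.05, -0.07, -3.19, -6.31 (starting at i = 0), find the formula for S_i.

Check differences: 3.05 - 6.17 = -3.12
-0.07 - 3.05 = -3.12
Common difference d = -3.12.
First term a = 6.17.
Formula: S_i = 6.17 - 3.12*i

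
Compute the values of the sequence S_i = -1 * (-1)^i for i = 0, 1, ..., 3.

This is a geometric sequence.
i=0: S_0 = -1 * (-1)^0 = -1
i=1: S_1 = -1 * (-1)^1 = 1
i=2: S_2 = -1 * (-1)^2 = -1
i=3: S_3 = -1 * (-1)^3 = 1
The first 4 terms are: [-1, 1, -1, 1]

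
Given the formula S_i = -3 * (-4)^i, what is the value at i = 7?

S_7 = -3 * (-4)^7 = -3 * -16384 = 49152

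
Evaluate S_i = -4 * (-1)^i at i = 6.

S_6 = -4 * (-1)^6 = -4 * 1 = -4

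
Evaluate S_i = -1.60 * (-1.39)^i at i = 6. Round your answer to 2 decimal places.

S_6 = -1.6 * (-1.39)^6 ≈ -1.6 * 7.2125 = -11.54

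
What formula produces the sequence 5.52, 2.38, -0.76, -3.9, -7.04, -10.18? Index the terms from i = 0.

Check differences: 2.38 - 5.52 = -3.14
-0.76 - 2.38 = -3.14
Common difference d = -3.14.
First term a = 5.52.
Formula: S_i = 5.52 - 3.14*i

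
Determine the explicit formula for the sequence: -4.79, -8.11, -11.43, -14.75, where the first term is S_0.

Check differences: -8.11 - -4.79 = -3.32
-11.43 - -8.11 = -3.32
Common difference d = -3.32.
First term a = -4.79.
Formula: S_i = -4.79 - 3.32*i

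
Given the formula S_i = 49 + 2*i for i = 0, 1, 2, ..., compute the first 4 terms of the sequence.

This is an arithmetic sequence.
i=0: S_0 = 49 + 2*0 = 49
i=1: S_1 = 49 + 2*1 = 51
i=2: S_2 = 49 + 2*2 = 53
i=3: S_3 = 49 + 2*3 = 55
The first 4 terms are: [49, 51, 53, 55]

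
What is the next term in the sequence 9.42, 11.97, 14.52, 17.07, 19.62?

Differences: 11.97 - 9.42 = 2.55
This is an arithmetic sequence with common difference d = 2.55.
Next term = 19.62 + 2.55 = 22.17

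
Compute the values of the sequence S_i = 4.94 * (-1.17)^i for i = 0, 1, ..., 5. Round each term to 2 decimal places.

This is a geometric sequence.
i=0: S_0 = 4.94 * (-1.17)^0 = 4.94
i=1: S_1 = 4.94 * (-1.17)^1 ≈ -5.78
i=2: S_2 = 4.94 * (-1.17)^2 ≈ 6.76
i=3: S_3 = 4.94 * (-1.17)^3 ≈ -7.91
i=4: S_4 = 4.94 * (-1.17)^4 ≈ 9.26
i=5: S_5 = 4.94 * (-1.17)^5 ≈ -10.83
The first 6 terms are: [4.94, -5.78, 6.76, -7.91, 9.26, -10.83]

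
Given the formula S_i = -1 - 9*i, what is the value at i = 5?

S_5 = -1 + -9*5 = -1 + -45 = -46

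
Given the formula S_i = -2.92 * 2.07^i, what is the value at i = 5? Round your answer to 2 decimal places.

S_5 = -2.92 * 2.07^5 ≈ -2.92 * 38.006 ≈ -110.98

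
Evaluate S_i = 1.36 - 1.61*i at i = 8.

S_8 = 1.36 + -1.61*8 = 1.36 + -12.88 = -11.52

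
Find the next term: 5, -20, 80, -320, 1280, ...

Ratios: -20 / 5 = -4.0
This is a geometric sequence with common ratio r = -4.
Next term = 1280 * -4 = -5120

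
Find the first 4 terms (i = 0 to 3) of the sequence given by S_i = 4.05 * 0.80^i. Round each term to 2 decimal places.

This is a geometric sequence.
i=0: S_0 = 4.05 * 0.8^0 = 4.05
i=1: S_1 = 4.05 * 0.8^1 = 3.24
i=2: S_2 = 4.05 * 0.8^2 ≈ 2.59
i=3: S_3 = 4.05 * 0.8^3 ≈ 2.07
The first 4 terms are: [4.05, 3.24, 2.59, 2.07]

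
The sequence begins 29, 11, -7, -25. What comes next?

Differences: 11 - 29 = -18
This is an arithmetic sequence with common difference d = -18.
Next term = -25 + -18 = -43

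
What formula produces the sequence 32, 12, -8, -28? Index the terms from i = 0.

Check differences: 12 - 32 = -20
-8 - 12 = -20
Common difference d = -20.
First term a = 32.
Formula: S_i = 32 - 20*i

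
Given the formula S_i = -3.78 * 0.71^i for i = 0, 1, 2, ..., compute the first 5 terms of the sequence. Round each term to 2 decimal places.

This is a geometric sequence.
i=0: S_0 = -3.78 * 0.71^0 = -3.78
i=1: S_1 = -3.78 * 0.71^1 ≈ -2.68
i=2: S_2 = -3.78 * 0.71^2 ≈ -1.91
i=3: S_3 = -3.78 * 0.71^3 ≈ -1.35
i=4: S_4 = -3.78 * 0.71^4 ≈ -0.96
The first 5 terms are: [-3.78, -2.68, -1.91, -1.35, -0.96]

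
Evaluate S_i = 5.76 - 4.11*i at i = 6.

S_6 = 5.76 + -4.11*6 = 5.76 + -24.66 = -18.9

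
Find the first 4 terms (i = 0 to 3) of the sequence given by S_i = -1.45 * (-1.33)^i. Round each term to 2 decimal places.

This is a geometric sequence.
i=0: S_0 = -1.45 * (-1.33)^0 = -1.45
i=1: S_1 = -1.45 * (-1.33)^1 ≈ 1.93
i=2: S_2 = -1.45 * (-1.33)^2 ≈ -2.56
i=3: S_3 = -1.45 * (-1.33)^3 ≈ 3.41
The first 4 terms are: [-1.45, 1.93, -2.56, 3.41]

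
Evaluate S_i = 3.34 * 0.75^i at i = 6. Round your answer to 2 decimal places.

S_6 = 3.34 * 0.75^6 ≈ 3.34 * 0.178 ≈ 0.59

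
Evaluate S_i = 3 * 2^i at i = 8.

S_8 = 3 * 2^8 = 3 * 256 = 768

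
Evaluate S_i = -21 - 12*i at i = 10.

S_10 = -21 + -12*10 = -21 + -120 = -141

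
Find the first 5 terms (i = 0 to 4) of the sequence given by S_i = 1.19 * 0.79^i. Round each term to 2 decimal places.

This is a geometric sequence.
i=0: S_0 = 1.19 * 0.79^0 = 1.19
i=1: S_1 = 1.19 * 0.79^1 ≈ 0.94
i=2: S_2 = 1.19 * 0.79^2 ≈ 0.74
i=3: S_3 = 1.19 * 0.79^3 ≈ 0.59
i=4: S_4 = 1.19 * 0.79^4 ≈ 0.46
The first 5 terms are: [1.19, 0.94, 0.74, 0.59, 0.46]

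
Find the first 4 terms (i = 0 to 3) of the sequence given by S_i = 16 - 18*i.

This is an arithmetic sequence.
i=0: S_0 = 16 + -18*0 = 16
i=1: S_1 = 16 + -18*1 = -2
i=2: S_2 = 16 + -18*2 = -20
i=3: S_3 = 16 + -18*3 = -38
The first 4 terms are: [16, -2, -20, -38]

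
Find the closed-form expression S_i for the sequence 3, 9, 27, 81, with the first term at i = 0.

Check ratios: 9 / 3 = 3.0
Common ratio r = 3.
First term a = 3.
Formula: S_i = 3 * 3^i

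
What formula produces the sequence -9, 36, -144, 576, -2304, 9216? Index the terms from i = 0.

Check ratios: 36 / -9 = -4.0
Common ratio r = -4.
First term a = -9.
Formula: S_i = -9 * (-4)^i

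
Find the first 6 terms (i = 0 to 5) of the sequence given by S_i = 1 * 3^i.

This is a geometric sequence.
i=0: S_0 = 1 * 3^0 = 1
i=1: S_1 = 1 * 3^1 = 3
i=2: S_2 = 1 * 3^2 = 9
i=3: S_3 = 1 * 3^3 = 27
i=4: S_4 = 1 * 3^4 = 81
i=5: S_5 = 1 * 3^5 = 243
The first 6 terms are: [1, 3, 9, 27, 81, 243]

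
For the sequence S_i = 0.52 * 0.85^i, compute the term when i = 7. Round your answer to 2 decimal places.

S_7 = 0.52 * 0.85^7 ≈ 0.52 * 0.3206 ≈ 0.17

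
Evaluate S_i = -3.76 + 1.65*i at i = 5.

S_5 = -3.76 + 1.65*5 = -3.76 + 8.25 = 4.49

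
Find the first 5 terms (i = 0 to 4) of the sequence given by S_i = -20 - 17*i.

This is an arithmetic sequence.
i=0: S_0 = -20 + -17*0 = -20
i=1: S_1 = -20 + -17*1 = -37
i=2: S_2 = -20 + -17*2 = -54
i=3: S_3 = -20 + -17*3 = -71
i=4: S_4 = -20 + -17*4 = -88
The first 5 terms are: [-20, -37, -54, -71, -88]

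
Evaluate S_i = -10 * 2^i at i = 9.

S_9 = -10 * 2^9 = -10 * 512 = -5120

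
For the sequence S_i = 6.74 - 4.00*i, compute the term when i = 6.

S_6 = 6.74 + -4.0*6 = 6.74 + -24.0 = -17.26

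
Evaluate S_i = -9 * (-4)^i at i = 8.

S_8 = -9 * (-4)^8 = -9 * 65536 = -589824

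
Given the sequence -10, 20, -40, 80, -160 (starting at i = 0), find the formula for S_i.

Check ratios: 20 / -10 = -2.0
Common ratio r = -2.
First term a = -10.
Formula: S_i = -10 * (-2)^i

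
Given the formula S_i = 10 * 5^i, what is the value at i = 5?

S_5 = 10 * 5^5 = 10 * 3125 = 31250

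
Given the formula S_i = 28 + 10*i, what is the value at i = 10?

S_10 = 28 + 10*10 = 28 + 100 = 128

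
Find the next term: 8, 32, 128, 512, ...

Ratios: 32 / 8 = 4.0
This is a geometric sequence with common ratio r = 4.
Next term = 512 * 4 = 2048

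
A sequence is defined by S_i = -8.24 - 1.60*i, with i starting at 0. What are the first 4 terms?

This is an arithmetic sequence.
i=0: S_0 = -8.24 + -1.6*0 = -8.24
i=1: S_1 = -8.24 + -1.6*1 = -9.84
i=2: S_2 = -8.24 + -1.6*2 = -11.44
i=3: S_3 = -8.24 + -1.6*3 = -13.04
The first 4 terms are: [-8.24, -9.84, -11.44, -13.04]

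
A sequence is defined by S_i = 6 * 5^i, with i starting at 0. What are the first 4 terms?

This is a geometric sequence.
i=0: S_0 = 6 * 5^0 = 6
i=1: S_1 = 6 * 5^1 = 30
i=2: S_2 = 6 * 5^2 = 150
i=3: S_3 = 6 * 5^3 = 750
The first 4 terms are: [6, 30, 150, 750]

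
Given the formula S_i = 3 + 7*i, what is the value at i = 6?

S_6 = 3 + 7*6 = 3 + 42 = 45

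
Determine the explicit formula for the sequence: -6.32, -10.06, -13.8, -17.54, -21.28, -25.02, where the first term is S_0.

Check differences: -10.06 - -6.32 = -3.74
-13.8 - -10.06 = -3.74
Common difference d = -3.74.
First term a = -6.32.
Formula: S_i = -6.32 - 3.74*i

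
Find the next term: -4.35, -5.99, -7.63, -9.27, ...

Differences: -5.99 - -4.35 = -1.64
This is an arithmetic sequence with common difference d = -1.64.
Next term = -9.27 + -1.64 = -10.91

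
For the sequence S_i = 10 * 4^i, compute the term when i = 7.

S_7 = 10 * 4^7 = 10 * 16384 = 163840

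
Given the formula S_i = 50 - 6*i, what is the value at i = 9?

S_9 = 50 + -6*9 = 50 + -54 = -4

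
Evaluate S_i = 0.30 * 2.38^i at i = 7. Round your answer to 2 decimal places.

S_7 = 0.3 * 2.38^7 ≈ 0.3 * 432.5524 ≈ 129.77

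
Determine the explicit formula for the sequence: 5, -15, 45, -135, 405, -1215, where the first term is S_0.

Check ratios: -15 / 5 = -3.0
Common ratio r = -3.
First term a = 5.
Formula: S_i = 5 * (-3)^i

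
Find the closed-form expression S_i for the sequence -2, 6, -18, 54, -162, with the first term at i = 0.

Check ratios: 6 / -2 = -3.0
Common ratio r = -3.
First term a = -2.
Formula: S_i = -2 * (-3)^i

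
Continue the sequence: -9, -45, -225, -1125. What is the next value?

Ratios: -45 / -9 = 5.0
This is a geometric sequence with common ratio r = 5.
Next term = -1125 * 5 = -5625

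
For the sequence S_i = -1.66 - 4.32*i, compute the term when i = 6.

S_6 = -1.66 + -4.32*6 = -1.66 + -25.92 = -27.58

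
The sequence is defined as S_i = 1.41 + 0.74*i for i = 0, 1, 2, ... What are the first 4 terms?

This is an arithmetic sequence.
i=0: S_0 = 1.41 + 0.74*0 = 1.41
i=1: S_1 = 1.41 + 0.74*1 = 2.15
i=2: S_2 = 1.41 + 0.74*2 = 2.89
i=3: S_3 = 1.41 + 0.74*3 = 3.63
The first 4 terms are: [1.41, 2.15, 2.89, 3.63]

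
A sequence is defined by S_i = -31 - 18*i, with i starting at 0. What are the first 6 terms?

This is an arithmetic sequence.
i=0: S_0 = -31 + -18*0 = -31
i=1: S_1 = -31 + -18*1 = -49
i=2: S_2 = -31 + -18*2 = -67
i=3: S_3 = -31 + -18*3 = -85
i=4: S_4 = -31 + -18*4 = -103
i=5: S_5 = -31 + -18*5 = -121
The first 6 terms are: [-31, -49, -67, -85, -103, -121]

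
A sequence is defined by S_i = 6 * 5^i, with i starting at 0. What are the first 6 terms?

This is a geometric sequence.
i=0: S_0 = 6 * 5^0 = 6
i=1: S_1 = 6 * 5^1 = 30
i=2: S_2 = 6 * 5^2 = 150
i=3: S_3 = 6 * 5^3 = 750
i=4: S_4 = 6 * 5^4 = 3750
i=5: S_5 = 6 * 5^5 = 18750
The first 6 terms are: [6, 30, 150, 750, 3750, 18750]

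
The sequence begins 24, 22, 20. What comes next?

Differences: 22 - 24 = -2
This is an arithmetic sequence with common difference d = -2.
Next term = 20 + -2 = 18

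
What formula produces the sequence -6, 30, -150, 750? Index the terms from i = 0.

Check ratios: 30 / -6 = -5.0
Common ratio r = -5.
First term a = -6.
Formula: S_i = -6 * (-5)^i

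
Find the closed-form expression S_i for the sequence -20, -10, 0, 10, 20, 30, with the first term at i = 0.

Check differences: -10 - -20 = 10
0 - -10 = 10
Common difference d = 10.
First term a = -20.
Formula: S_i = -20 + 10*i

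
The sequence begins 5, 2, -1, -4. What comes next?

Differences: 2 - 5 = -3
This is an arithmetic sequence with common difference d = -3.
Next term = -4 + -3 = -7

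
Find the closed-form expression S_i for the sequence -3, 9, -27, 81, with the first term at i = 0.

Check ratios: 9 / -3 = -3.0
Common ratio r = -3.
First term a = -3.
Formula: S_i = -3 * (-3)^i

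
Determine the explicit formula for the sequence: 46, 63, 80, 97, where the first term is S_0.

Check differences: 63 - 46 = 17
80 - 63 = 17
Common difference d = 17.
First term a = 46.
Formula: S_i = 46 + 17*i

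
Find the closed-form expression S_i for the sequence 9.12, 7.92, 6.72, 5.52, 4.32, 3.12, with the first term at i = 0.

Check differences: 7.92 - 9.12 = -1.2
6.72 - 7.92 = -1.2
Common difference d = -1.2.
First term a = 9.12.
Formula: S_i = 9.12 - 1.20*i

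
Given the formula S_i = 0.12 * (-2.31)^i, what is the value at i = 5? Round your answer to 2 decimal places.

S_5 = 0.12 * (-2.31)^5 ≈ 0.12 * -65.7749 ≈ -7.89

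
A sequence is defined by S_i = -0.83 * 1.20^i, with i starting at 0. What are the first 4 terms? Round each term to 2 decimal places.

This is a geometric sequence.
i=0: S_0 = -0.83 * 1.2^0 = -0.83
i=1: S_1 = -0.83 * 1.2^1 ≈ -1.0
i=2: S_2 = -0.83 * 1.2^2 ≈ -1.2
i=3: S_3 = -0.83 * 1.2^3 ≈ -1.43
The first 4 terms are: [-0.83, -1.0, -1.2, -1.43]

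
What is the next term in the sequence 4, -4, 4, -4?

Ratios: -4 / 4 = -1.0
This is a geometric sequence with common ratio r = -1.
Next term = -4 * -1 = 4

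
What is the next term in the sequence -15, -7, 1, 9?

Differences: -7 - -15 = 8
This is an arithmetic sequence with common difference d = 8.
Next term = 9 + 8 = 17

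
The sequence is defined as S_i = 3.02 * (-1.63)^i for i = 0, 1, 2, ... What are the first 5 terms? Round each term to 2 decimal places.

This is a geometric sequence.
i=0: S_0 = 3.02 * (-1.63)^0 = 3.02
i=1: S_1 = 3.02 * (-1.63)^1 ≈ -4.92
i=2: S_2 = 3.02 * (-1.63)^2 ≈ 8.02
i=3: S_3 = 3.02 * (-1.63)^3 ≈ -13.08
i=4: S_4 = 3.02 * (-1.63)^4 ≈ 21.32
The first 5 terms are: [3.02, -4.92, 8.02, -13.08, 21.32]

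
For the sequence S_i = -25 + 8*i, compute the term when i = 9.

S_9 = -25 + 8*9 = -25 + 72 = 47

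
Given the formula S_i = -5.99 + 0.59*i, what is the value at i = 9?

S_9 = -5.99 + 0.59*9 = -5.99 + 5.31 = -0.68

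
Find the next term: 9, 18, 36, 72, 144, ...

Ratios: 18 / 9 = 2.0
This is a geometric sequence with common ratio r = 2.
Next term = 144 * 2 = 288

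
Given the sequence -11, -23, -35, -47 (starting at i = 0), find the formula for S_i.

Check differences: -23 - -11 = -12
-35 - -23 = -12
Common difference d = -12.
First term a = -11.
Formula: S_i = -11 - 12*i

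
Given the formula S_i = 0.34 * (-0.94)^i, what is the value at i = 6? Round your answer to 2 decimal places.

S_6 = 0.34 * (-0.94)^6 ≈ 0.34 * 0.6899 ≈ 0.23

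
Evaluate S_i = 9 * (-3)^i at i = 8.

S_8 = 9 * (-3)^8 = 9 * 6561 = 59049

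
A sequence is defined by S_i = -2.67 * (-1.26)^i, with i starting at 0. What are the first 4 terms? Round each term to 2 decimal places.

This is a geometric sequence.
i=0: S_0 = -2.67 * (-1.26)^0 = -2.67
i=1: S_1 = -2.67 * (-1.26)^1 ≈ 3.36
i=2: S_2 = -2.67 * (-1.26)^2 ≈ -4.24
i=3: S_3 = -2.67 * (-1.26)^3 ≈ 5.34
The first 4 terms are: [-2.67, 3.36, -4.24, 5.34]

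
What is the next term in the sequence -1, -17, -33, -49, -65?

Differences: -17 - -1 = -16
This is an arithmetic sequence with common difference d = -16.
Next term = -65 + -16 = -81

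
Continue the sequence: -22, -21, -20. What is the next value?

Differences: -21 - -22 = 1
This is an arithmetic sequence with common difference d = 1.
Next term = -20 + 1 = -19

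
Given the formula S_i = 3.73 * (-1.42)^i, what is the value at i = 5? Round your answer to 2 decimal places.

S_5 = 3.73 * (-1.42)^5 ≈ 3.73 * -5.7735 ≈ -21.54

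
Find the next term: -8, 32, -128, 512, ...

Ratios: 32 / -8 = -4.0
This is a geometric sequence with common ratio r = -4.
Next term = 512 * -4 = -2048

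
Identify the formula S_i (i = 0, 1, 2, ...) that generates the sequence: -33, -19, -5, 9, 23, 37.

Check differences: -19 - -33 = 14
-5 - -19 = 14
Common difference d = 14.
First term a = -33.
Formula: S_i = -33 + 14*i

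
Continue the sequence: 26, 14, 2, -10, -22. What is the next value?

Differences: 14 - 26 = -12
This is an arithmetic sequence with common difference d = -12.
Next term = -22 + -12 = -34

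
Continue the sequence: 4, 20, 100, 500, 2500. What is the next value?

Ratios: 20 / 4 = 5.0
This is a geometric sequence with common ratio r = 5.
Next term = 2500 * 5 = 12500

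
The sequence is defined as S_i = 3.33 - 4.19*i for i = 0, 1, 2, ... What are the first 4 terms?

This is an arithmetic sequence.
i=0: S_0 = 3.33 + -4.19*0 = 3.33
i=1: S_1 = 3.33 + -4.19*1 = -0.86
i=2: S_2 = 3.33 + -4.19*2 = -5.05
i=3: S_3 = 3.33 + -4.19*3 = -9.24
The first 4 terms are: [3.33, -0.86, -5.05, -9.24]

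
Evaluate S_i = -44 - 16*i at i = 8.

S_8 = -44 + -16*8 = -44 + -128 = -172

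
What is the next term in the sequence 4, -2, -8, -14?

Differences: -2 - 4 = -6
This is an arithmetic sequence with common difference d = -6.
Next term = -14 + -6 = -20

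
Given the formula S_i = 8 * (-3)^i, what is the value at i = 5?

S_5 = 8 * (-3)^5 = 8 * -243 = -1944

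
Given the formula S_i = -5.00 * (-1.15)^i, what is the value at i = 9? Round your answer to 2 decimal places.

S_9 = -5.0 * (-1.15)^9 ≈ -5.0 * -3.5179 ≈ 17.59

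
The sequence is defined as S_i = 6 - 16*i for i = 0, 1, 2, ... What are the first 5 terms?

This is an arithmetic sequence.
i=0: S_0 = 6 + -16*0 = 6
i=1: S_1 = 6 + -16*1 = -10
i=2: S_2 = 6 + -16*2 = -26
i=3: S_3 = 6 + -16*3 = -42
i=4: S_4 = 6 + -16*4 = -58
The first 5 terms are: [6, -10, -26, -42, -58]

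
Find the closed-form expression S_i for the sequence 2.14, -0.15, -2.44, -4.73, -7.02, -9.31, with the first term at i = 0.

Check differences: -0.15 - 2.14 = -2.29
-2.44 - -0.15 = -2.29
Common difference d = -2.29.
First term a = 2.14.
Formula: S_i = 2.14 - 2.29*i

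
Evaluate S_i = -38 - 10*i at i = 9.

S_9 = -38 + -10*9 = -38 + -90 = -128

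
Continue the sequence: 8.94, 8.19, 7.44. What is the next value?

Differences: 8.19 - 8.94 = -0.75
This is an arithmetic sequence with common difference d = -0.75.
Next term = 7.44 + -0.75 = 6.69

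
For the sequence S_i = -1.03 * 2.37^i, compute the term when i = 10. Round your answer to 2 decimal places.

S_10 = -1.03 * 2.37^10 ≈ -1.03 * 5590.9223 ≈ -5758.65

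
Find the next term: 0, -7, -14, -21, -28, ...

Differences: -7 - 0 = -7
This is an arithmetic sequence with common difference d = -7.
Next term = -28 + -7 = -35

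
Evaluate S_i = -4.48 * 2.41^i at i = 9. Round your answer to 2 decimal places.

S_9 = -4.48 * 2.41^9 ≈ -4.48 * 2742.5426 ≈ -12286.59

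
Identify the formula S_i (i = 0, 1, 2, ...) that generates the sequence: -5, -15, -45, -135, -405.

Check ratios: -15 / -5 = 3.0
Common ratio r = 3.
First term a = -5.
Formula: S_i = -5 * 3^i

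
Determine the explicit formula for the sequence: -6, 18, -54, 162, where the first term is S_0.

Check ratios: 18 / -6 = -3.0
Common ratio r = -3.
First term a = -6.
Formula: S_i = -6 * (-3)^i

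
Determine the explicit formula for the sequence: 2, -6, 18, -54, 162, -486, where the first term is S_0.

Check ratios: -6 / 2 = -3.0
Common ratio r = -3.
First term a = 2.
Formula: S_i = 2 * (-3)^i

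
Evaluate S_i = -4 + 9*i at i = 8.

S_8 = -4 + 9*8 = -4 + 72 = 68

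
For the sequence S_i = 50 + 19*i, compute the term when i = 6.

S_6 = 50 + 19*6 = 50 + 114 = 164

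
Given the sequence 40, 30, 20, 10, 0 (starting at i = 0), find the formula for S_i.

Check differences: 30 - 40 = -10
20 - 30 = -10
Common difference d = -10.
First term a = 40.
Formula: S_i = 40 - 10*i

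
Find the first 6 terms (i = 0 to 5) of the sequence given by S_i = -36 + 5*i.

This is an arithmetic sequence.
i=0: S_0 = -36 + 5*0 = -36
i=1: S_1 = -36 + 5*1 = -31
i=2: S_2 = -36 + 5*2 = -26
i=3: S_3 = -36 + 5*3 = -21
i=4: S_4 = -36 + 5*4 = -16
i=5: S_5 = -36 + 5*5 = -11
The first 6 terms are: [-36, -31, -26, -21, -16, -11]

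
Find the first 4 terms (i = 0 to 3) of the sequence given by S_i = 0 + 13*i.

This is an arithmetic sequence.
i=0: S_0 = 0 + 13*0 = 0
i=1: S_1 = 0 + 13*1 = 13
i=2: S_2 = 0 + 13*2 = 26
i=3: S_3 = 0 + 13*3 = 39
The first 4 terms are: [0, 13, 26, 39]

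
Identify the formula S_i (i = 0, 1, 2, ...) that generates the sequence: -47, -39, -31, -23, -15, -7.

Check differences: -39 - -47 = 8
-31 - -39 = 8
Common difference d = 8.
First term a = -47.
Formula: S_i = -47 + 8*i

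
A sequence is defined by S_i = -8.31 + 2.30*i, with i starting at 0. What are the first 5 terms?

This is an arithmetic sequence.
i=0: S_0 = -8.31 + 2.3*0 = -8.31
i=1: S_1 = -8.31 + 2.3*1 = -6.01
i=2: S_2 = -8.31 + 2.3*2 = -3.71
i=3: S_3 = -8.31 + 2.3*3 = -1.41
i=4: S_4 = -8.31 + 2.3*4 = 0.89
The first 5 terms are: [-8.31, -6.01, -3.71, -1.41, 0.89]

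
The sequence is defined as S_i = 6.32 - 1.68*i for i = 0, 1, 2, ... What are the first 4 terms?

This is an arithmetic sequence.
i=0: S_0 = 6.32 + -1.68*0 = 6.32
i=1: S_1 = 6.32 + -1.68*1 = 4.64
i=2: S_2 = 6.32 + -1.68*2 = 2.96
i=3: S_3 = 6.32 + -1.68*3 = 1.28
The first 4 terms are: [6.32, 4.64, 2.96, 1.28]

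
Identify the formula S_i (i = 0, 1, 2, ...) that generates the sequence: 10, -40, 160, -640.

Check ratios: -40 / 10 = -4.0
Common ratio r = -4.
First term a = 10.
Formula: S_i = 10 * (-4)^i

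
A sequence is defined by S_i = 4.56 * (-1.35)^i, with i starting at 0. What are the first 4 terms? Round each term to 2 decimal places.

This is a geometric sequence.
i=0: S_0 = 4.56 * (-1.35)^0 = 4.56
i=1: S_1 = 4.56 * (-1.35)^1 ≈ -6.16
i=2: S_2 = 4.56 * (-1.35)^2 ≈ 8.31
i=3: S_3 = 4.56 * (-1.35)^3 ≈ -11.22
The first 4 terms are: [4.56, -6.16, 8.31, -11.22]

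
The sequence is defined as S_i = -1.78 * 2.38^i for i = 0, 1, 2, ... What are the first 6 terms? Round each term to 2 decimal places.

This is a geometric sequence.
i=0: S_0 = -1.78 * 2.38^0 = -1.78
i=1: S_1 = -1.78 * 2.38^1 ≈ -4.24
i=2: S_2 = -1.78 * 2.38^2 ≈ -10.08
i=3: S_3 = -1.78 * 2.38^3 ≈ -24.0
i=4: S_4 = -1.78 * 2.38^4 ≈ -57.11
i=5: S_5 = -1.78 * 2.38^5 ≈ -135.93
The first 6 terms are: [-1.78, -4.24, -10.08, -24.0, -57.11, -135.93]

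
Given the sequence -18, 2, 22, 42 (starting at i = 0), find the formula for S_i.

Check differences: 2 - -18 = 20
22 - 2 = 20
Common difference d = 20.
First term a = -18.
Formula: S_i = -18 + 20*i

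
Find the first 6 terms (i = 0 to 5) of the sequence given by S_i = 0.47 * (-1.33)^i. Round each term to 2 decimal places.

This is a geometric sequence.
i=0: S_0 = 0.47 * (-1.33)^0 = 0.47
i=1: S_1 = 0.47 * (-1.33)^1 ≈ -0.63
i=2: S_2 = 0.47 * (-1.33)^2 ≈ 0.83
i=3: S_3 = 0.47 * (-1.33)^3 ≈ -1.11
i=4: S_4 = 0.47 * (-1.33)^4 ≈ 1.47
i=5: S_5 = 0.47 * (-1.33)^5 ≈ -1.96
The first 6 terms are: [0.47, -0.63, 0.83, -1.11, 1.47, -1.96]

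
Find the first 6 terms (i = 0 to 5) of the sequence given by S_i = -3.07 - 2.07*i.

This is an arithmetic sequence.
i=0: S_0 = -3.07 + -2.07*0 = -3.07
i=1: S_1 = -3.07 + -2.07*1 = -5.14
i=2: S_2 = -3.07 + -2.07*2 = -7.21
i=3: S_3 = -3.07 + -2.07*3 = -9.28
i=4: S_4 = -3.07 + -2.07*4 = -11.35
i=5: S_5 = -3.07 + -2.07*5 = -13.42
The first 6 terms are: [-3.07, -5.14, -7.21, -9.28, -11.35, -13.42]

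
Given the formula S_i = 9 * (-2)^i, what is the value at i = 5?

S_5 = 9 * (-2)^5 = 9 * -32 = -288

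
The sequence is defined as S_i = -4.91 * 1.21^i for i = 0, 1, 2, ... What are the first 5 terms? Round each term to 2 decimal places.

This is a geometric sequence.
i=0: S_0 = -4.91 * 1.21^0 = -4.91
i=1: S_1 = -4.91 * 1.21^1 ≈ -5.94
i=2: S_2 = -4.91 * 1.21^2 ≈ -7.19
i=3: S_3 = -4.91 * 1.21^3 ≈ -8.7
i=4: S_4 = -4.91 * 1.21^4 ≈ -10.53
The first 5 terms are: [-4.91, -5.94, -7.19, -8.7, -10.53]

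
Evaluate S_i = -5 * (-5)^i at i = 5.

S_5 = -5 * (-5)^5 = -5 * -3125 = 15625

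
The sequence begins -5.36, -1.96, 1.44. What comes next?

Differences: -1.96 - -5.36 = 3.4
This is an arithmetic sequence with common difference d = 3.4.
Next term = 1.44 + 3.4 = 4.84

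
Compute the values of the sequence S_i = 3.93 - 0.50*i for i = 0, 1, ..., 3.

This is an arithmetic sequence.
i=0: S_0 = 3.93 + -0.5*0 = 3.93
i=1: S_1 = 3.93 + -0.5*1 = 3.43
i=2: S_2 = 3.93 + -0.5*2 = 2.93
i=3: S_3 = 3.93 + -0.5*3 = 2.43
The first 4 terms are: [3.93, 3.43, 2.93, 2.43]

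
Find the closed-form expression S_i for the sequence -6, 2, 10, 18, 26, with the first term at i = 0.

Check differences: 2 - -6 = 8
10 - 2 = 8
Common difference d = 8.
First term a = -6.
Formula: S_i = -6 + 8*i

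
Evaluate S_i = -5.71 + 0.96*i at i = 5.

S_5 = -5.71 + 0.96*5 = -5.71 + 4.8 = -0.91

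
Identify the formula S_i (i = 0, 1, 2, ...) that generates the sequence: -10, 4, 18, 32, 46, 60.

Check differences: 4 - -10 = 14
18 - 4 = 14
Common difference d = 14.
First term a = -10.
Formula: S_i = -10 + 14*i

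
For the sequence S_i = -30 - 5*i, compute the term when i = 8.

S_8 = -30 + -5*8 = -30 + -40 = -70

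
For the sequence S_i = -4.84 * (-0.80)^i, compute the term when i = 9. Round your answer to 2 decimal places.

S_9 = -4.84 * (-0.8)^9 ≈ -4.84 * -0.1342 ≈ 0.65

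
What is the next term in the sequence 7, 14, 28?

Ratios: 14 / 7 = 2.0
This is a geometric sequence with common ratio r = 2.
Next term = 28 * 2 = 56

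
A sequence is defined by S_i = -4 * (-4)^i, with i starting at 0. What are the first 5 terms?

This is a geometric sequence.
i=0: S_0 = -4 * (-4)^0 = -4
i=1: S_1 = -4 * (-4)^1 = 16
i=2: S_2 = -4 * (-4)^2 = -64
i=3: S_3 = -4 * (-4)^3 = 256
i=4: S_4 = -4 * (-4)^4 = -1024
The first 5 terms are: [-4, 16, -64, 256, -1024]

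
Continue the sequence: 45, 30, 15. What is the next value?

Differences: 30 - 45 = -15
This is an arithmetic sequence with common difference d = -15.
Next term = 15 + -15 = 0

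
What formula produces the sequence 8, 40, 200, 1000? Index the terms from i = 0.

Check ratios: 40 / 8 = 5.0
Common ratio r = 5.
First term a = 8.
Formula: S_i = 8 * 5^i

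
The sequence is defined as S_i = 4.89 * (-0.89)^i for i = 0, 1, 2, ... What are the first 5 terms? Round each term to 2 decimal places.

This is a geometric sequence.
i=0: S_0 = 4.89 * (-0.89)^0 = 4.89
i=1: S_1 = 4.89 * (-0.89)^1 ≈ -4.35
i=2: S_2 = 4.89 * (-0.89)^2 ≈ 3.87
i=3: S_3 = 4.89 * (-0.89)^3 ≈ -3.45
i=4: S_4 = 4.89 * (-0.89)^4 ≈ 3.07
The first 5 terms are: [4.89, -4.35, 3.87, -3.45, 3.07]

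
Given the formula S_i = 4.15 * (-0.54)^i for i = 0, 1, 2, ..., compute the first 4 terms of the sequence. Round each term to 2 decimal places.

This is a geometric sequence.
i=0: S_0 = 4.15 * (-0.54)^0 = 4.15
i=1: S_1 = 4.15 * (-0.54)^1 ≈ -2.24
i=2: S_2 = 4.15 * (-0.54)^2 ≈ 1.21
i=3: S_3 = 4.15 * (-0.54)^3 ≈ -0.65
The first 4 terms are: [4.15, -2.24, 1.21, -0.65]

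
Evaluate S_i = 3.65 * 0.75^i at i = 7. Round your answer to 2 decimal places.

S_7 = 3.65 * 0.75^7 ≈ 3.65 * 0.1335 ≈ 0.49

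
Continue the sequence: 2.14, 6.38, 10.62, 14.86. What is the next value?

Differences: 6.38 - 2.14 = 4.24
This is an arithmetic sequence with common difference d = 4.24.
Next term = 14.86 + 4.24 = 19.1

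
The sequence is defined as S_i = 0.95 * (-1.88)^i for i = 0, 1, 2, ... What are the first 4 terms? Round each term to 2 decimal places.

This is a geometric sequence.
i=0: S_0 = 0.95 * (-1.88)^0 = 0.95
i=1: S_1 = 0.95 * (-1.88)^1 ≈ -1.79
i=2: S_2 = 0.95 * (-1.88)^2 ≈ 3.36
i=3: S_3 = 0.95 * (-1.88)^3 ≈ -6.31
The first 4 terms are: [0.95, -1.79, 3.36, -6.31]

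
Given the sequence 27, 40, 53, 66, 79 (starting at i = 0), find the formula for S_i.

Check differences: 40 - 27 = 13
53 - 40 = 13
Common difference d = 13.
First term a = 27.
Formula: S_i = 27 + 13*i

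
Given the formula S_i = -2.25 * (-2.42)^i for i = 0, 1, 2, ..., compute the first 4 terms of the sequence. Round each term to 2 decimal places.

This is a geometric sequence.
i=0: S_0 = -2.25 * (-2.42)^0 = -2.25
i=1: S_1 = -2.25 * (-2.42)^1 ≈ 5.45
i=2: S_2 = -2.25 * (-2.42)^2 ≈ -13.18
i=3: S_3 = -2.25 * (-2.42)^3 ≈ 31.89
The first 4 terms are: [-2.25, 5.45, -13.18, 31.89]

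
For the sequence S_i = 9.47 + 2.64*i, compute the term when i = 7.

S_7 = 9.47 + 2.64*7 = 9.47 + 18.48 = 27.95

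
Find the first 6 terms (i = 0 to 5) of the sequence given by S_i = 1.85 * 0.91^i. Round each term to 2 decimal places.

This is a geometric sequence.
i=0: S_0 = 1.85 * 0.91^0 = 1.85
i=1: S_1 = 1.85 * 0.91^1 ≈ 1.68
i=2: S_2 = 1.85 * 0.91^2 ≈ 1.53
i=3: S_3 = 1.85 * 0.91^3 ≈ 1.39
i=4: S_4 = 1.85 * 0.91^4 ≈ 1.27
i=5: S_5 = 1.85 * 0.91^5 ≈ 1.15
The first 6 terms are: [1.85, 1.68, 1.53, 1.39, 1.27, 1.15]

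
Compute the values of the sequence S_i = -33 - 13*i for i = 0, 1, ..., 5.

This is an arithmetic sequence.
i=0: S_0 = -33 + -13*0 = -33
i=1: S_1 = -33 + -13*1 = -46
i=2: S_2 = -33 + -13*2 = -59
i=3: S_3 = -33 + -13*3 = -72
i=4: S_4 = -33 + -13*4 = -85
i=5: S_5 = -33 + -13*5 = -98
The first 6 terms are: [-33, -46, -59, -72, -85, -98]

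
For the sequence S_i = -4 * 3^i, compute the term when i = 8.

S_8 = -4 * 3^8 = -4 * 6561 = -26244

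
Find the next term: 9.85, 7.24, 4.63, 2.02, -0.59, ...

Differences: 7.24 - 9.85 = -2.61
This is an arithmetic sequence with common difference d = -2.61.
Next term = -0.59 + -2.61 = -3.2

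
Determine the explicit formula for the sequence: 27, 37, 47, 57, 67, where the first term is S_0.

Check differences: 37 - 27 = 10
47 - 37 = 10
Common difference d = 10.
First term a = 27.
Formula: S_i = 27 + 10*i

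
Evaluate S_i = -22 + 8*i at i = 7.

S_7 = -22 + 8*7 = -22 + 56 = 34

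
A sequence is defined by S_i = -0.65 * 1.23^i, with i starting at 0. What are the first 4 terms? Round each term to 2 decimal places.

This is a geometric sequence.
i=0: S_0 = -0.65 * 1.23^0 = -0.65
i=1: S_1 = -0.65 * 1.23^1 ≈ -0.8
i=2: S_2 = -0.65 * 1.23^2 ≈ -0.98
i=3: S_3 = -0.65 * 1.23^3 ≈ -1.21
The first 4 terms are: [-0.65, -0.8, -0.98, -1.21]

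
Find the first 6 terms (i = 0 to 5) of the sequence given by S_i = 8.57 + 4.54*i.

This is an arithmetic sequence.
i=0: S_0 = 8.57 + 4.54*0 = 8.57
i=1: S_1 = 8.57 + 4.54*1 = 13.11
i=2: S_2 = 8.57 + 4.54*2 = 17.65
i=3: S_3 = 8.57 + 4.54*3 = 22.19
i=4: S_4 = 8.57 + 4.54*4 = 26.73
i=5: S_5 = 8.57 + 4.54*5 = 31.27
The first 6 terms are: [8.57, 13.11, 17.65, 22.19, 26.73, 31.27]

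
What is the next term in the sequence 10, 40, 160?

Ratios: 40 / 10 = 4.0
This is a geometric sequence with common ratio r = 4.
Next term = 160 * 4 = 640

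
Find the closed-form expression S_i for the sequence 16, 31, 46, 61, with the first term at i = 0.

Check differences: 31 - 16 = 15
46 - 31 = 15
Common difference d = 15.
First term a = 16.
Formula: S_i = 16 + 15*i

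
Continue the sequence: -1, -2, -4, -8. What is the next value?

Ratios: -2 / -1 = 2.0
This is a geometric sequence with common ratio r = 2.
Next term = -8 * 2 = -16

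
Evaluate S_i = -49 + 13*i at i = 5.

S_5 = -49 + 13*5 = -49 + 65 = 16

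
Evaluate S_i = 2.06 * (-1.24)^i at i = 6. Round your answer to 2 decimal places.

S_6 = 2.06 * (-1.24)^6 ≈ 2.06 * 3.6352 ≈ 7.49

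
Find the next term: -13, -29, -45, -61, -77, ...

Differences: -29 - -13 = -16
This is an arithmetic sequence with common difference d = -16.
Next term = -77 + -16 = -93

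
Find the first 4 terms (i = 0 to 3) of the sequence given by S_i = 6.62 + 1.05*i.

This is an arithmetic sequence.
i=0: S_0 = 6.62 + 1.05*0 = 6.62
i=1: S_1 = 6.62 + 1.05*1 = 7.67
i=2: S_2 = 6.62 + 1.05*2 = 8.72
i=3: S_3 = 6.62 + 1.05*3 = 9.77
The first 4 terms are: [6.62, 7.67, 8.72, 9.77]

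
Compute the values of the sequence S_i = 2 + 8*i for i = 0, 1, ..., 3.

This is an arithmetic sequence.
i=0: S_0 = 2 + 8*0 = 2
i=1: S_1 = 2 + 8*1 = 10
i=2: S_2 = 2 + 8*2 = 18
i=3: S_3 = 2 + 8*3 = 26
The first 4 terms are: [2, 10, 18, 26]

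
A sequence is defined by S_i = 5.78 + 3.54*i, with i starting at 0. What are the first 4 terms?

This is an arithmetic sequence.
i=0: S_0 = 5.78 + 3.54*0 = 5.78
i=1: S_1 = 5.78 + 3.54*1 = 9.32
i=2: S_2 = 5.78 + 3.54*2 = 12.86
i=3: S_3 = 5.78 + 3.54*3 = 16.4
The first 4 terms are: [5.78, 9.32, 12.86, 16.4]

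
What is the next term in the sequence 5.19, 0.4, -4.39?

Differences: 0.4 - 5.19 = -4.79
This is an arithmetic sequence with common difference d = -4.79.
Next term = -4.39 + -4.79 = -9.18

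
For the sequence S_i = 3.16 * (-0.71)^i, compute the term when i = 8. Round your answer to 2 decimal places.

S_8 = 3.16 * (-0.71)^8 ≈ 3.16 * 0.0646 ≈ 0.2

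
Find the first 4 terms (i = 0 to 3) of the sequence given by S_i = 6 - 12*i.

This is an arithmetic sequence.
i=0: S_0 = 6 + -12*0 = 6
i=1: S_1 = 6 + -12*1 = -6
i=2: S_2 = 6 + -12*2 = -18
i=3: S_3 = 6 + -12*3 = -30
The first 4 terms are: [6, -6, -18, -30]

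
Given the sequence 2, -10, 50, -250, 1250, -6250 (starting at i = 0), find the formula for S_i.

Check ratios: -10 / 2 = -5.0
Common ratio r = -5.
First term a = 2.
Formula: S_i = 2 * (-5)^i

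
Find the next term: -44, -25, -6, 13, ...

Differences: -25 - -44 = 19
This is an arithmetic sequence with common difference d = 19.
Next term = 13 + 19 = 32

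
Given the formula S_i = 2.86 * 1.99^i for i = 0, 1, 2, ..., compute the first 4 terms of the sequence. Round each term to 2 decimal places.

This is a geometric sequence.
i=0: S_0 = 2.86 * 1.99^0 = 2.86
i=1: S_1 = 2.86 * 1.99^1 ≈ 5.69
i=2: S_2 = 2.86 * 1.99^2 ≈ 11.33
i=3: S_3 = 2.86 * 1.99^3 ≈ 22.54
The first 4 terms are: [2.86, 5.69, 11.33, 22.54]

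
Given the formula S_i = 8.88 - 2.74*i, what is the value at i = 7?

S_7 = 8.88 + -2.74*7 = 8.88 + -19.18 = -10.3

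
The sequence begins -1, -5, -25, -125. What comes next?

Ratios: -5 / -1 = 5.0
This is a geometric sequence with common ratio r = 5.
Next term = -125 * 5 = -625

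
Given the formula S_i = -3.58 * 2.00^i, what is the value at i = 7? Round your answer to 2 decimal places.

S_7 = -3.58 * 2.0^7 = -3.58 * 128 = -458.24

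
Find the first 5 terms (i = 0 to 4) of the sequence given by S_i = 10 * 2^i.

This is a geometric sequence.
i=0: S_0 = 10 * 2^0 = 10
i=1: S_1 = 10 * 2^1 = 20
i=2: S_2 = 10 * 2^2 = 40
i=3: S_3 = 10 * 2^3 = 80
i=4: S_4 = 10 * 2^4 = 160
The first 5 terms are: [10, 20, 40, 80, 160]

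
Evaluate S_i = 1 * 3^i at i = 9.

S_9 = 1 * 3^9 = 1 * 19683 = 19683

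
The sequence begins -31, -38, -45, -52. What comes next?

Differences: -38 - -31 = -7
This is an arithmetic sequence with common difference d = -7.
Next term = -52 + -7 = -59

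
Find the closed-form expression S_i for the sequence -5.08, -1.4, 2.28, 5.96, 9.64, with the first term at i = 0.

Check differences: -1.4 - -5.08 = 3.68
2.28 - -1.4 = 3.68
Common difference d = 3.68.
First term a = -5.08.
Formula: S_i = -5.08 + 3.68*i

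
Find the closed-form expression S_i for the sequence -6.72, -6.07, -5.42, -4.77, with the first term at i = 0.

Check differences: -6.07 - -6.72 = 0.65
-5.42 - -6.07 = 0.65
Common difference d = 0.65.
First term a = -6.72.
Formula: S_i = -6.72 + 0.65*i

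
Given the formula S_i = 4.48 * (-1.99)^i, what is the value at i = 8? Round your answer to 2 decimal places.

S_8 = 4.48 * (-1.99)^8 ≈ 4.48 * 245.9374 ≈ 1101.8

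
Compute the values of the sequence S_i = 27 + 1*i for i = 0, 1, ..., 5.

This is an arithmetic sequence.
i=0: S_0 = 27 + 1*0 = 27
i=1: S_1 = 27 + 1*1 = 28
i=2: S_2 = 27 + 1*2 = 29
i=3: S_3 = 27 + 1*3 = 30
i=4: S_4 = 27 + 1*4 = 31
i=5: S_5 = 27 + 1*5 = 32
The first 6 terms are: [27, 28, 29, 30, 31, 32]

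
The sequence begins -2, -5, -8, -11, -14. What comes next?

Differences: -5 - -2 = -3
This is an arithmetic sequence with common difference d = -3.
Next term = -14 + -3 = -17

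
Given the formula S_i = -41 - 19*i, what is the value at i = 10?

S_10 = -41 + -19*10 = -41 + -190 = -231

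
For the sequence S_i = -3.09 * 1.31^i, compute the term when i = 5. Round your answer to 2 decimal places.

S_5 = -3.09 * 1.31^5 ≈ -3.09 * 3.8579 ≈ -11.92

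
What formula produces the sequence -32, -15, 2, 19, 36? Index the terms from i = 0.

Check differences: -15 - -32 = 17
2 - -15 = 17
Common difference d = 17.
First term a = -32.
Formula: S_i = -32 + 17*i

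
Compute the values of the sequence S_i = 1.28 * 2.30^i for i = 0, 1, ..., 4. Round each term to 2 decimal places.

This is a geometric sequence.
i=0: S_0 = 1.28 * 2.3^0 = 1.28
i=1: S_1 = 1.28 * 2.3^1 ≈ 2.94
i=2: S_2 = 1.28 * 2.3^2 ≈ 6.77
i=3: S_3 = 1.28 * 2.3^3 ≈ 15.57
i=4: S_4 = 1.28 * 2.3^4 ≈ 35.82
The first 5 terms are: [1.28, 2.94, 6.77, 15.57, 35.82]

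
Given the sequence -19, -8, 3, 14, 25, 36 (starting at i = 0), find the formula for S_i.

Check differences: -8 - -19 = 11
3 - -8 = 11
Common difference d = 11.
First term a = -19.
Formula: S_i = -19 + 11*i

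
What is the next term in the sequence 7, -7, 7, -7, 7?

Ratios: -7 / 7 = -1.0
This is a geometric sequence with common ratio r = -1.
Next term = 7 * -1 = -7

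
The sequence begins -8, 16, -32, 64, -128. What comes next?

Ratios: 16 / -8 = -2.0
This is a geometric sequence with common ratio r = -2.
Next term = -128 * -2 = 256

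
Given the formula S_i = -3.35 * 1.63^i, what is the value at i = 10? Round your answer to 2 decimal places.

S_10 = -3.35 * 1.63^10 ≈ -3.35 * 132.3964 ≈ -443.53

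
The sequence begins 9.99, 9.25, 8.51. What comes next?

Differences: 9.25 - 9.99 = -0.74
This is an arithmetic sequence with common difference d = -0.74.
Next term = 8.51 + -0.74 = 7.77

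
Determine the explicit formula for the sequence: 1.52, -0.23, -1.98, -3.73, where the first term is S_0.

Check differences: -0.23 - 1.52 = -1.75
-1.98 - -0.23 = -1.75
Common difference d = -1.75.
First term a = 1.52.
Formula: S_i = 1.52 - 1.75*i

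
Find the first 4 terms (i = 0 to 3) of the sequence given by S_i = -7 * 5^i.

This is a geometric sequence.
i=0: S_0 = -7 * 5^0 = -7
i=1: S_1 = -7 * 5^1 = -35
i=2: S_2 = -7 * 5^2 = -175
i=3: S_3 = -7 * 5^3 = -875
The first 4 terms are: [-7, -35, -175, -875]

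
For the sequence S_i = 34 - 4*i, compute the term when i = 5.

S_5 = 34 + -4*5 = 34 + -20 = 14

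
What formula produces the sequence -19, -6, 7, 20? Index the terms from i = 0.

Check differences: -6 - -19 = 13
7 - -6 = 13
Common difference d = 13.
First term a = -19.
Formula: S_i = -19 + 13*i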